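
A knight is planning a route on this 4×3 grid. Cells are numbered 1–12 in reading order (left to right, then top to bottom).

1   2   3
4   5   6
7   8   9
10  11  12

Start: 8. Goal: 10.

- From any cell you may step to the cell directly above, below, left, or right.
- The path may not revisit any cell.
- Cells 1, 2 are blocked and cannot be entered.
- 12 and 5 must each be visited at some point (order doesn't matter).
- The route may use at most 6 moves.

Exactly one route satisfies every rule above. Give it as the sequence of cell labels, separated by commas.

8, 5, 6, 9, 12, 11, 10

The 6-move cap with required stops at 12, 5 leaves no slack for detours.
Route from 8: up 1 to 5, right 1 to 6, down 2 to 12, left 2 to 10 — 6 moves in all.
Check: all required cells visited; 6 ≤ 6 moves.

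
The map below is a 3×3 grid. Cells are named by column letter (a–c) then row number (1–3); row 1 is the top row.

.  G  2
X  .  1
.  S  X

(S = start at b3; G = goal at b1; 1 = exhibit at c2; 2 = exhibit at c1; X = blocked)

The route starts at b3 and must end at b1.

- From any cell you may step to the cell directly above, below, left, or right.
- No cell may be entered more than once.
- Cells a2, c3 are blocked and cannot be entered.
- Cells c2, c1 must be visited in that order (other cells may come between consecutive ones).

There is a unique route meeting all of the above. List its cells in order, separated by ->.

b3 -> b2 -> c2 -> c1 -> b1

The waypoints must appear in the order c2, c1, with no cell reused.
Route from b3: up 1 to b2, right 1 to c2, up 1 to c1, left 1 to b1 — 4 moves in all.
Check: order respected (1 at step 2, 2 at step 3).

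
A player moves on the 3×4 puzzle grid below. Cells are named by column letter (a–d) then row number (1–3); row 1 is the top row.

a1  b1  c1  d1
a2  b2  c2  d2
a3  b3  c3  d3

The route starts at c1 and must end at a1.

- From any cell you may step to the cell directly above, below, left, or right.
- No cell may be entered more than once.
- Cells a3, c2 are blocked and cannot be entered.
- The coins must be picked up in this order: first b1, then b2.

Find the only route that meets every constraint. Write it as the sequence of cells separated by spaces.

c1 b1 b2 a2 a1

The waypoints must appear in the order b1, b2, with no cell reused.
Route from c1: left 1 to b1, down 1 to b2, left 1 to a2, up 1 to a1 — 4 moves in all.
Check: order respected (b1 at step 1, b2 at step 2).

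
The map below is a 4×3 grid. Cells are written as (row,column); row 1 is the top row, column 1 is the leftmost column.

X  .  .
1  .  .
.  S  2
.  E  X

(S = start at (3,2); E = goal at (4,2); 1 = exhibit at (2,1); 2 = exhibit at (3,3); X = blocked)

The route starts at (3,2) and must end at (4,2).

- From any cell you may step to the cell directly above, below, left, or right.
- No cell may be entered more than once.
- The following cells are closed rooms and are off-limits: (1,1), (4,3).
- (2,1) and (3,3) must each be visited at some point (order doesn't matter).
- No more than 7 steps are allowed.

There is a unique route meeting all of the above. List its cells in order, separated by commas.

The budget equals the shortest possible length, so every move has to be on a shortest route through the required cells.
Route from (3,2): right 1 to (3,3), up 1 to (2,3), left 2 to (2,1), down 2 to (4,1), right 1 to (4,2) — 7 moves in all.
Check: all required cells visited; 7 ≤ 7 moves.

(3,2), (3,3), (2,3), (2,2), (2,1), (3,1), (4,1), (4,2)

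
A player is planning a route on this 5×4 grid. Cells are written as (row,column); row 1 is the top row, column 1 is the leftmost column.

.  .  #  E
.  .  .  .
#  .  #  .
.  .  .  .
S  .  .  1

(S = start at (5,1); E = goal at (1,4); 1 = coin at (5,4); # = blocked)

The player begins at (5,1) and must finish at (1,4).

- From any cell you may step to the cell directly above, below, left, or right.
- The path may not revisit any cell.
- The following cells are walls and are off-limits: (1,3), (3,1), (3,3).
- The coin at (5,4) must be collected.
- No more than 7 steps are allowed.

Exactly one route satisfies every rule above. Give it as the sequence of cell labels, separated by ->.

The 7-move cap with required stops at (5,4) leaves no slack for detours.
Route from (5,1): right 3 to (5,4), up 4 to (1,4) — 7 moves in all.
Check: all required cells visited; 7 ≤ 7 moves.

(5,1) -> (5,2) -> (5,3) -> (5,4) -> (4,4) -> (3,4) -> (2,4) -> (1,4)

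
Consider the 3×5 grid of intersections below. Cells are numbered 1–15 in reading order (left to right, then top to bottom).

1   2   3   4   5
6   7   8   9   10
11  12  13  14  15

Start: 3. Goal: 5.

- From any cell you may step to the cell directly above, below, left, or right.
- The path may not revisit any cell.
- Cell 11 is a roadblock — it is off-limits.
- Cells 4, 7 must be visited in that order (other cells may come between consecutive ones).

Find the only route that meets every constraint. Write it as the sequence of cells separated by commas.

3, 4, 9, 8, 7, 12, 13, 14, 15, 10, 5

The waypoints must appear in the order 4, 7, with no cell reused.
Route from 3: right 1 to 4, down 1 to 9, left 2 to 7, down 1 to 12, right 3 to 15, up 2 to 5 — 10 moves in all.
Check: order respected (4 at step 1, 7 at step 4).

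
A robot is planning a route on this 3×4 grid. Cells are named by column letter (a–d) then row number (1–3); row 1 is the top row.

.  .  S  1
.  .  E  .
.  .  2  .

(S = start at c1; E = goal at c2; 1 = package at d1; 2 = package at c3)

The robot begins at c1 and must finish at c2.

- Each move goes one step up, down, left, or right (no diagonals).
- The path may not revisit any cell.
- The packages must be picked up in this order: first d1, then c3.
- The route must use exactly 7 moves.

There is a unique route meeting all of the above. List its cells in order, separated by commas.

The waypoints must appear in the order d1, c3, with no cell reused.
Route from c1: right 1 to d1, down 2 to d3, left 2 to b3, up 1 to b2, right 1 to c2 — 7 moves in all.
Check: order respected (1 at step 1, 2 at step 4); 7 moves as required.

c1, d1, d2, d3, c3, b3, b2, c2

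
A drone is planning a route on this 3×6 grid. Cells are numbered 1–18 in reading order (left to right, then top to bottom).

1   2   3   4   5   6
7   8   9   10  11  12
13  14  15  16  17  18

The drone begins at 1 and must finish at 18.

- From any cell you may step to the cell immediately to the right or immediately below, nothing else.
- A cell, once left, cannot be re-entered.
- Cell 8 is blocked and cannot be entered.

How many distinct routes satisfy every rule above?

11

A right/down-only route from 1 to 18 makes exactly 2 down-moves and 5 right-moves in some order.
With no other constraints that would be C(7,2) = 21 routes.
Subtract routes through each blocked cell (inclusion–exclusion for overlaps): − through 8: 10 → 11.
That gives 11 routes.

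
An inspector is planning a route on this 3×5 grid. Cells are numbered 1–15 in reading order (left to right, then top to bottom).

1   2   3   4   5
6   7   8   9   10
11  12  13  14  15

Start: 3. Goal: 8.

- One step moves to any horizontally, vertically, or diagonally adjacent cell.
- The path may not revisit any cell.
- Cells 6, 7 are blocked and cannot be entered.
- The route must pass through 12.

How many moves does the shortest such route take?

4

Any route passes through 12 somewhere between 3 and 8. Summing Chebyshev distances along the two legs (3 → 12 → 8) gives a lower bound of 2 + 1 = 3 moves.
The shortest route satisfying every rule uses 4 moves: 3 → 9 → 13 → 12 → 8.
The no-revisit rule (legs can't share cells) pushes the minimum above the 3-move bound; an exhaustive check rules out every length from 3 to 3, leaving 4 as the minimum.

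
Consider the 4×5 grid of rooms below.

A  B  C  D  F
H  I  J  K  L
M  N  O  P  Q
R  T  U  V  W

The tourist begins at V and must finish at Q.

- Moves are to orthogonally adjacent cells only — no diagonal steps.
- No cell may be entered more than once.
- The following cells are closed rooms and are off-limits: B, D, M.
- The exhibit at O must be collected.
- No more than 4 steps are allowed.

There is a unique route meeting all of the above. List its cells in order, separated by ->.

V -> U -> O -> P -> Q

The 4-move cap with required stops at O leaves no slack for detours.
Route from V: left to U, up to O, 2× right (reaching Q) — 4 moves in all.
Check: all required cells visited; 4 ≤ 4 moves.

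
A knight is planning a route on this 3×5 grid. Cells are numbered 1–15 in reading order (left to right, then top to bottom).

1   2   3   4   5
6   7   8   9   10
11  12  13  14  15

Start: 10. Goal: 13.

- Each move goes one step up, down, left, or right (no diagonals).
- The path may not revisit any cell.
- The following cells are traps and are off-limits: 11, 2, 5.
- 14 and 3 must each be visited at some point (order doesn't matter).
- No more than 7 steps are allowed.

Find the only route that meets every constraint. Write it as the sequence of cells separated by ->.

10 -> 15 -> 14 -> 9 -> 4 -> 3 -> 8 -> 13

The budget equals the shortest possible length, so every move has to be on a shortest route through the required cells.
Route from 10: down 1 to 15, left 1 to 14, up 2 to 4, left 1 to 3, down 2 to 13 — 7 moves in all.
Check: all required cells visited; 7 ≤ 7 moves.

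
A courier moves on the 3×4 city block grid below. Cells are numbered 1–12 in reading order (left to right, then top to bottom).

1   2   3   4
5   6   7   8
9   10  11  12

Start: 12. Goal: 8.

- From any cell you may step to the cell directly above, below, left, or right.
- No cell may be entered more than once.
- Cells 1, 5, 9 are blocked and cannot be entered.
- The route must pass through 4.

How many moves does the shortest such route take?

Any route passes through 4 somewhere between 12 and 8. Summing Manhattan distances along the two legs (12 → 4 → 8) gives a lower bound of 2 + 1 = 3 moves.
The shortest route satisfying every rule uses 5 moves: 12 → 11 → 7 → 3 → 4 → 8.
The no-revisit rule (legs can't share cells) pushes the minimum above the 3-move bound; an exhaustive check rules out every length from 3 to 4, leaving 5 as the minimum.

5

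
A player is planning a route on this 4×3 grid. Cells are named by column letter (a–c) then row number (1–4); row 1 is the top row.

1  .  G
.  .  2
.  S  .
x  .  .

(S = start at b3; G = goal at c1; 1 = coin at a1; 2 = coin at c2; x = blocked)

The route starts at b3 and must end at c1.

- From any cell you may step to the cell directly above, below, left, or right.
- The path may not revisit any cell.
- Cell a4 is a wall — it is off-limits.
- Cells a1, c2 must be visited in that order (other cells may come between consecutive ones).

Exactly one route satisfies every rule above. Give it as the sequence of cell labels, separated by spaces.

The waypoints must appear in the order a1, c2, with no cell reused.
Route from b3: left 1 to a3, up 2 to a1, right 1 to b1, down 1 to b2, right 1 to c2, up 1 to c1 — 7 moves in all.
Check: order respected (1 at step 3, 2 at step 6).

b3 a3 a2 a1 b1 b2 c2 c1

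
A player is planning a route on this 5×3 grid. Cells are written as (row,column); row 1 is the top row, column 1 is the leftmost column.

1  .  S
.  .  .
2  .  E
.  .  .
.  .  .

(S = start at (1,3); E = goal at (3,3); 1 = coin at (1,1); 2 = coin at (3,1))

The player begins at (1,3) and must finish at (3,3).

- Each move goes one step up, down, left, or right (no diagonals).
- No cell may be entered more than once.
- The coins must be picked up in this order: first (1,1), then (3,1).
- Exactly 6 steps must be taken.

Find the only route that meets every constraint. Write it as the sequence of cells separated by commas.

The waypoints must appear in the order (1,1), (3,1), with no cell reused.
Route from (1,3): 2× left (reaching (1,1)), 2× down (reaching (3,1)), 2× right (reaching (3,3)) — 6 moves in all.
Check: order respected (1 at step 2, 2 at step 4); 6 moves as required.

(1,3), (1,2), (1,1), (2,1), (3,1), (3,2), (3,3)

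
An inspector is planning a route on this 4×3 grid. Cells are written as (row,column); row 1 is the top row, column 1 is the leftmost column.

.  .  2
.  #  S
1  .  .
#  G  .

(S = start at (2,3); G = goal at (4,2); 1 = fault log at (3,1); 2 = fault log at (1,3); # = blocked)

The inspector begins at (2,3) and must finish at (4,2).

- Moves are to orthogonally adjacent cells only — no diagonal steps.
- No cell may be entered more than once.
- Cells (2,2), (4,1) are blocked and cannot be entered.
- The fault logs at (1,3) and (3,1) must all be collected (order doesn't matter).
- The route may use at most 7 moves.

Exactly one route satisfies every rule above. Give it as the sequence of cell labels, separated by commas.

The 7-move cap with required stops at (1,3), (3,1) leaves no slack for detours.
Route from (2,3): up 1 to (1,3), left 2 to (1,1), down 2 to (3,1), right 1 to (3,2), down 1 to (4,2) — 7 moves in all.
Check: all required cells visited; 7 ≤ 7 moves.

(2,3), (1,3), (1,2), (1,1), (2,1), (3,1), (3,2), (4,2)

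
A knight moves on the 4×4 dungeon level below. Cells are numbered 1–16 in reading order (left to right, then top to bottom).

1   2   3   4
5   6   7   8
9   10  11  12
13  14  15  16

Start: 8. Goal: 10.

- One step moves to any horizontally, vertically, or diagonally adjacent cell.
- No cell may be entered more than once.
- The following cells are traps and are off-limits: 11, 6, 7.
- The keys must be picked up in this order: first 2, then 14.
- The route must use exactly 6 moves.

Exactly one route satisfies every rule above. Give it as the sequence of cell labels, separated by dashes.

The waypoints must appear in the order 2, 14, with no cell reused.
Route from 8: up-left 1 to 3, left 1 to 2, down-left 1 to 5, down 1 to 9, down-right 1 to 14, up 1 to 10 — 6 moves in all.
Check: order respected (2 at step 2, 14 at step 5); 6 moves as required.

8 - 3 - 2 - 5 - 9 - 14 - 10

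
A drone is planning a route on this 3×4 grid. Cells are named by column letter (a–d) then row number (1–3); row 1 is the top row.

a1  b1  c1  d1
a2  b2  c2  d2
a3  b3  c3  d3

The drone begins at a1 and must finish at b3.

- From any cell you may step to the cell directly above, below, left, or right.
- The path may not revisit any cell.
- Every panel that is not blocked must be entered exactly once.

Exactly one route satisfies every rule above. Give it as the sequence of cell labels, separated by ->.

Need to visit all 12 open cells exactly once, starting at a1 and ending at b3.
Cell a3 has only two open neighbours (a2 and b3), so the path must pass straight through it: one of those is the cell it's entered from and the other is where it exits.
Route from a1: right 3 to d1, down 2 to d3, left 1 to c3, up 1 to c2, left 2 to a2, down 1 to a3, right 1 to b3 — 11 moves in all.
Check: all 12 open cells covered.

a1 -> b1 -> c1 -> d1 -> d2 -> d3 -> c3 -> c2 -> b2 -> a2 -> a3 -> b3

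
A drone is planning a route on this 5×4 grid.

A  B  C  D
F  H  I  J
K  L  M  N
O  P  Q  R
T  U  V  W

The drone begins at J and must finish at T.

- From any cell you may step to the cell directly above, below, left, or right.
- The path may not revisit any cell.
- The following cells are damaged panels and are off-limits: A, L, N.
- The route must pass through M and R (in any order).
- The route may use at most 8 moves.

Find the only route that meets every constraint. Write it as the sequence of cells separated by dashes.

The budget equals the shortest possible length, so every move has to be on a shortest route through the required cells.
Route from J: left 1 to I, down 2 to Q, right 1 to R, down 1 to W, left 3 to T — 8 moves in all.
Check: all required cells visited; 8 ≤ 8 moves.

J - I - M - Q - R - W - V - U - T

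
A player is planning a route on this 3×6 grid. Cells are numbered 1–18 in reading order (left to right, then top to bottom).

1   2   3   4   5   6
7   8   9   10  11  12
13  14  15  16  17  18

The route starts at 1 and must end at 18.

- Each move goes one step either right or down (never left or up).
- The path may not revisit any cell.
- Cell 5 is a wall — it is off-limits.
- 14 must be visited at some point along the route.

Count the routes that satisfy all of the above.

3

A right/down-only route from 1 to 18 makes exactly 2 down-moves and 5 right-moves in some order.
With no other constraints that would be C(7,2) = 21 routes.
Split at 14 and multiply the segment counts (each segment already excludes blocked cells): 1→14: 3; 14→18: 1; product = 3.
That gives 3 routes.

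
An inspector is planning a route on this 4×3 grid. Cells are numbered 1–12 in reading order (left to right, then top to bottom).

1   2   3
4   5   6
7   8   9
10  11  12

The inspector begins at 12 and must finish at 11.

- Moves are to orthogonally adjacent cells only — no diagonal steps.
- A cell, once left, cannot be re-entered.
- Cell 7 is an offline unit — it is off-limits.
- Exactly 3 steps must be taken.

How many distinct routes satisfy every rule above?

Need simple routes of exactly 3 moves from 12 to 11 (Manhattan distance 1, so 1 moves are spent on a detour and 1 undoing it).
Enumerating: 12 9 8 11.
That gives 1 route.

1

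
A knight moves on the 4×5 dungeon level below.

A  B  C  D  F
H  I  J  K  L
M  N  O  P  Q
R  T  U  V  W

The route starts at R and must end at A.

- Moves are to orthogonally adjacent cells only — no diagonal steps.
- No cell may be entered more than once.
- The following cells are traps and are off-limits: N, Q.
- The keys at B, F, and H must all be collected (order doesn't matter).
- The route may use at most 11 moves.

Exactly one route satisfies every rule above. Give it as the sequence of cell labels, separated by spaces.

The 11-move cap with required stops at B, F, H leaves no slack for detours.
Route from R: 2× up (reaching H), 4× right (reaching L), up to F, 4× left (reaching A) — 11 moves in all.
Check: all required cells visited; 11 ≤ 11 moves.

R M H I J K L F D C B A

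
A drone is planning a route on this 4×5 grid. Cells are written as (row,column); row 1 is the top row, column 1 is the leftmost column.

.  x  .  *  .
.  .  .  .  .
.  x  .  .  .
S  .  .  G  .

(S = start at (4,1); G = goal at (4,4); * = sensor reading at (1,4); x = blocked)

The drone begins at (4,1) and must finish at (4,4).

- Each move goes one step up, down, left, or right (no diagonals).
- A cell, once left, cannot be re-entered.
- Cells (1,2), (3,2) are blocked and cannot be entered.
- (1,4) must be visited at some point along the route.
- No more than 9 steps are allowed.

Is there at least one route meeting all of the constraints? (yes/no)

yes

One route that works: (4,1) → (3,1) → (2,1) → (2,2) → (2,3) → (1,3) → (1,4) → (2,4) → (3,4) → (4,4).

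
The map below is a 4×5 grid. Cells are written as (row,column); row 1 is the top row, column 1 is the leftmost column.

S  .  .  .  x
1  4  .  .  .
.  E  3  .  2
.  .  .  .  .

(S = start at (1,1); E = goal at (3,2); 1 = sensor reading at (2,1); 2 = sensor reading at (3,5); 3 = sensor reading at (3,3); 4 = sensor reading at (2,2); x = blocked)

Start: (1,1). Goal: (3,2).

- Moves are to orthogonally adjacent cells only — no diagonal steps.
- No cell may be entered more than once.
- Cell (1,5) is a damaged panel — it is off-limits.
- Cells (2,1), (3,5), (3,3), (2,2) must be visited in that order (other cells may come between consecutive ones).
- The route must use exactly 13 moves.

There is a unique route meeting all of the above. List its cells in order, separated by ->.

(1,1) -> (2,1) -> (3,1) -> (4,1) -> (4,2) -> (4,3) -> (4,4) -> (4,5) -> (3,5) -> (3,4) -> (3,3) -> (2,3) -> (2,2) -> (3,2)

The waypoints must appear in the order (2,1), (3,5), (3,3), (2,2), with no cell reused.
Route from (1,1): down 3 to (4,1), right 4 to (4,5), up 1 to (3,5), left 2 to (3,3), up 1 to (2,3), left 1 to (2,2), down 1 to (3,2) — 13 moves in all.
Check: order respected (1 at step 1, 2 at step 8, 3 at step 10, 4 at step 12); 13 moves as required.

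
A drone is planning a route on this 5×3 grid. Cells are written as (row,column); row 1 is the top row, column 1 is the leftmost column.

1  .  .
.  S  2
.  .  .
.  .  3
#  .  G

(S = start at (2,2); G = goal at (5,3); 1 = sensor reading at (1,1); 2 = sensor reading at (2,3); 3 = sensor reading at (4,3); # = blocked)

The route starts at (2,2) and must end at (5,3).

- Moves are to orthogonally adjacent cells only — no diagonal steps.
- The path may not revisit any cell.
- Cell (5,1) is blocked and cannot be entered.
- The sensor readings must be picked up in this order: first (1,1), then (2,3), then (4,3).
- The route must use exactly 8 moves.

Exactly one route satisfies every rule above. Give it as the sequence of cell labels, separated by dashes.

The waypoints must appear in the order (1,1), (2,3), (4,3), with no cell reused.
Route from (2,2): left 1 to (2,1), up 1 to (1,1), right 2 to (1,3), down 4 to (5,3) — 8 moves in all.
Check: order respected (1 at step 2, 2 at step 5, 3 at step 7); 8 moves as required.

(2,2) - (2,1) - (1,1) - (1,2) - (1,3) - (2,3) - (3,3) - (4,3) - (5,3)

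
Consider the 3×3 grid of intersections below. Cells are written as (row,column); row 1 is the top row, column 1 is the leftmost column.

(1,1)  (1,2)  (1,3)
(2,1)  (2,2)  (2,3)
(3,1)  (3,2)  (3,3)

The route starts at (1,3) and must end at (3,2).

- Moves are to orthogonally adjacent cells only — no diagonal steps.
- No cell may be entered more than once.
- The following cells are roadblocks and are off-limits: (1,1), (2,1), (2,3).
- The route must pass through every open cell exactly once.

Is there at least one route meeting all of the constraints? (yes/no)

no

Cell (3,1) has only one open neighbour but is neither the start nor the goal, so a Hamiltonian route would have to both enter and leave it through the same neighbour — impossible without revisiting.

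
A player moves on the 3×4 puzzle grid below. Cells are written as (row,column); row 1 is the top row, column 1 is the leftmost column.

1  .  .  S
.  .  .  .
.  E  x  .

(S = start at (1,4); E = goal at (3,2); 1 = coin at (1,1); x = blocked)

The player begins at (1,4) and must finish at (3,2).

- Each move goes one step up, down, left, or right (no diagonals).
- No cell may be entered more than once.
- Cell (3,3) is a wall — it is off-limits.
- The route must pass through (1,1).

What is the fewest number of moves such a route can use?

6

Any route passes through (1,1) somewhere between (1,4) and (3,2). Summing Manhattan distances along the two legs ((1,4) → (1,1) → (3,2)) gives a lower bound of 3 + 3 = 6 moves.
A route of 6 moves achieves this: (1,4) → (1,3) → (1,2) → (1,1) → (2,1) → (3,1) → (3,2).
Since 6 matches the lower bound, it is optimal.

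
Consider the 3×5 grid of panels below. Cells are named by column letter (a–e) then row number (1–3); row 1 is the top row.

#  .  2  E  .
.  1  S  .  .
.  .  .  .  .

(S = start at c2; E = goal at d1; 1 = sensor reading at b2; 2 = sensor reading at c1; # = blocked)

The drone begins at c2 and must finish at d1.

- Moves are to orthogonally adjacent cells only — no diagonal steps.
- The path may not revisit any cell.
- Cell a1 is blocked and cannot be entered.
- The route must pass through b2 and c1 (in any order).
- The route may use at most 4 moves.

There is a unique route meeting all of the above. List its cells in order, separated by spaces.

The budget equals the shortest possible length, so every move has to be on a shortest route through the required cells.
Route from c2: left 1 to b2, up 1 to b1, right 2 to d1 — 4 moves in all.
Check: all required cells visited; 4 ≤ 4 moves.

c2 b2 b1 c1 d1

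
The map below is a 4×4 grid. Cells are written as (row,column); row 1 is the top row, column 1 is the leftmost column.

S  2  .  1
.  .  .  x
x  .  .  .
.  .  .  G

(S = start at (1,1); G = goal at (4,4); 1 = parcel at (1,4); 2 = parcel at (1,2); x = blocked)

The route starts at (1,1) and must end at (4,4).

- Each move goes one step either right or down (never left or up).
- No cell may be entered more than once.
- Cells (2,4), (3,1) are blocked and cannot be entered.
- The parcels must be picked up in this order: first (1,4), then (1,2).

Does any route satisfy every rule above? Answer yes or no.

(1,2) lies to the left of (1,4), so going from (1,4) to (1,2) would need a leftward move — but moves only go right/down, so (1,4) cannot be visited before (1,2).

no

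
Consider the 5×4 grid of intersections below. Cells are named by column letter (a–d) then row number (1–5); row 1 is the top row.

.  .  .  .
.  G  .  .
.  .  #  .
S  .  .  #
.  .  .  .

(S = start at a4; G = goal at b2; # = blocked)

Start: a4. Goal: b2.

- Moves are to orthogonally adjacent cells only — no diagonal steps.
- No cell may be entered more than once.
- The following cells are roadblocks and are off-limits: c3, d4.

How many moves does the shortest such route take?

3

The Manhattan distance from a4 to b2 is |4−2| + |1−2| = 3, so at least 3 moves are needed.
A route of 3 moves achieves this: a4 → a3 → a2 → b2.
Since 3 matches the lower bound, it is optimal.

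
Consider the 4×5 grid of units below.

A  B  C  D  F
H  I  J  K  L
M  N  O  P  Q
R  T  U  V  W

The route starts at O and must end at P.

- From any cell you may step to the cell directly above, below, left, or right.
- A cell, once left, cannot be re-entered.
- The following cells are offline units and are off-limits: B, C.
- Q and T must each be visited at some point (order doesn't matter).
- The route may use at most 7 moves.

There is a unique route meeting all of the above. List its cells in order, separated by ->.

Any route must reach Q and T and still end at P within 7 moves, so the order of the required stops is forced.
Route from O: left 1 to N, down 1 to T, right 3 to W, up 1 to Q, left 1 to P — 7 moves in all.
Check: all required cells visited; 7 ≤ 7 moves.

O -> N -> T -> U -> V -> W -> Q -> P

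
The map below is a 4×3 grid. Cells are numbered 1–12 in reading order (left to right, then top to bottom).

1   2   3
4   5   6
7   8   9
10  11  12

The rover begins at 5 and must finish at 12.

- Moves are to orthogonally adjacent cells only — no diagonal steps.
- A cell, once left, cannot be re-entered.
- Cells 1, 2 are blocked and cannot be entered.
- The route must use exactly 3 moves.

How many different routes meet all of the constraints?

Need simple routes of exactly 3 moves from 5 to 12 (Manhattan distance 3, so 0 moves are spent on a detour and 0 undoing it).
Enumerating: 5 8 11 12 | 5 8 9 12 | 5 6 9 12.
That gives 3 routes.

3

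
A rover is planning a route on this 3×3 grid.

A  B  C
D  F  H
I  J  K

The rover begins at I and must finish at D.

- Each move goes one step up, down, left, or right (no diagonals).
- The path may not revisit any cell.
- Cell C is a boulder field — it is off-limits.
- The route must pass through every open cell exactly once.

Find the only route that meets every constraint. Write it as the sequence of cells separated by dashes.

I - J - K - H - F - B - A - D

Need to visit all 8 open cells exactly once, starting at I and ending at D.
Cell B has only two open neighbours (F and A), so the path must pass straight through it: one of those is the cell it's entered from and the other is where it exits.
Route from I: 2× right (reaching K), up to H, left to F, up to B, left to A, down to D — 7 moves in all.
Check: all 8 open cells covered.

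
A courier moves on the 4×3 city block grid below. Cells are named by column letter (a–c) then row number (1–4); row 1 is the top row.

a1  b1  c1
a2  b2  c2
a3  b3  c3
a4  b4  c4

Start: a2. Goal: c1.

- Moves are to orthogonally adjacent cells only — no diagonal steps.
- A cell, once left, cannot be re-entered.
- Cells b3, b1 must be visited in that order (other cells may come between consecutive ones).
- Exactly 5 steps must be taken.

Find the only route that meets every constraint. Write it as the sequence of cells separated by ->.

a2 -> a3 -> b3 -> b2 -> b1 -> c1

The waypoints must appear in the order b3, b1, with no cell reused.
Route from a2: down 1 to a3, right 1 to b3, up 2 to b1, right 1 to c1 — 5 moves in all.
Check: order respected (b3 at step 2, b1 at step 4); 5 moves as required.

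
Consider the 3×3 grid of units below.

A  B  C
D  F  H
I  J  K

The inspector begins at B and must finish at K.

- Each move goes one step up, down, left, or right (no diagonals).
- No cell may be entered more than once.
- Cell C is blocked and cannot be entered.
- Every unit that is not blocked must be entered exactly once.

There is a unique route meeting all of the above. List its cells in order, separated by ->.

Need to visit all 8 open cells exactly once, starting at B and ending at K.
Route from B: left to A, 2× down (reaching I), right to J, up to F, right to H, down to K — 7 moves in all.
Check: all 8 open cells covered.

B -> A -> D -> I -> J -> F -> H -> K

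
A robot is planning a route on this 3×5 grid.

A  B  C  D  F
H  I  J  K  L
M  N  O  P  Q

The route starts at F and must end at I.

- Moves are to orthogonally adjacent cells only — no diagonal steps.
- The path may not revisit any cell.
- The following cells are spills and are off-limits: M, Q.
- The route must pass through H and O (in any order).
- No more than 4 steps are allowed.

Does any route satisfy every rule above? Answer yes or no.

Even ignoring the no-revisit rule, getting from F to I, taking the cheapest ordering F → O → H → I needs at least 4 + 3 + 1 = 8 moves (Manhattan distance per leg), which exceeds the 4-move limit.

no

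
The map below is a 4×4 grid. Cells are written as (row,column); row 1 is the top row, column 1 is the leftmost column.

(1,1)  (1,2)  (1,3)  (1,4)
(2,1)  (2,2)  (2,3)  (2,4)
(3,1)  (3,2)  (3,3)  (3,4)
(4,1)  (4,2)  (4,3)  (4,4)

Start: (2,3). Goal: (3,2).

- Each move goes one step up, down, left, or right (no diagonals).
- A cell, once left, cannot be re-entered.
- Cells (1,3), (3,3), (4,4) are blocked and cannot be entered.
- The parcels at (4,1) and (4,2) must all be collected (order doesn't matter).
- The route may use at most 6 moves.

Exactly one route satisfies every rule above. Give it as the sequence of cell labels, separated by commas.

(2,3), (2,2), (2,1), (3,1), (4,1), (4,2), (3,2)

The budget equals the shortest possible length, so every move has to be on a shortest route through the required cells.
Route from (2,3): left 2 to (2,1), down 2 to (4,1), right 1 to (4,2), up 1 to (3,2) — 6 moves in all.
Check: all required cells visited; 6 ≤ 6 moves.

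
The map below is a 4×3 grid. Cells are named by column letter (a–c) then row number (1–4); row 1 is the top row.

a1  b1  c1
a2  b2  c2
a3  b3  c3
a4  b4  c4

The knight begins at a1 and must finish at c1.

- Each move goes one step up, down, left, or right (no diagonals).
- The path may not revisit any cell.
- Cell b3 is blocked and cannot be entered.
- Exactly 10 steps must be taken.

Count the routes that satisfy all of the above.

Need simple routes of exactly 10 moves from a1 to c1 (Manhattan distance 2, so 4 moves are spent on a detour and 4 undoing it).
Enumerating: a1 a2 a3 a4 b4 c4 c3 c2 b2 b1 c1 | a1 b1 b2 a2 a3 a4 b4 c4 c3 c2 c1.
That gives 2 routes.

2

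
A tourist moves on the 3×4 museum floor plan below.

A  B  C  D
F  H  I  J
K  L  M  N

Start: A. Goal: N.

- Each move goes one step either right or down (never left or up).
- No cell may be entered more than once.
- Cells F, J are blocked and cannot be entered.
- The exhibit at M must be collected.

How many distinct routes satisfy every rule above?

3

A right/down-only route from A to N makes exactly 2 down-moves and 3 right-moves in some order.
With no other constraints that would be C(5,2) = 10 routes.
Split at M and multiply the segment counts (each segment already excludes blocked cells): A→M: 3; M→N: 1; product = 3.
That gives 3 routes.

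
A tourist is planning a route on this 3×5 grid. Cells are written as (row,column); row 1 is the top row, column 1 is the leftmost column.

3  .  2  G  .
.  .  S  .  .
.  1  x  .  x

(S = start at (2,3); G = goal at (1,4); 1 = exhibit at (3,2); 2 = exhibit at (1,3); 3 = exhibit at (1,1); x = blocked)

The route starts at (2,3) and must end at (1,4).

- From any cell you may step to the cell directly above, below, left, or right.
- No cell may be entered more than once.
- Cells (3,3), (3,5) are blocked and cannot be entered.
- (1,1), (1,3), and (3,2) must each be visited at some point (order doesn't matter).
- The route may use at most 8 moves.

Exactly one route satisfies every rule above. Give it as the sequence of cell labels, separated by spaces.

The budget equals the shortest possible length, so every move has to be on a shortest route through the required cells.
Route from (2,3): left 1 to (2,2), down 1 to (3,2), left 1 to (3,1), up 2 to (1,1), right 3 to (1,4) — 8 moves in all.
Check: all required cells visited; 8 ≤ 8 moves.

(2,3) (2,2) (3,2) (3,1) (2,1) (1,1) (1,2) (1,3) (1,4)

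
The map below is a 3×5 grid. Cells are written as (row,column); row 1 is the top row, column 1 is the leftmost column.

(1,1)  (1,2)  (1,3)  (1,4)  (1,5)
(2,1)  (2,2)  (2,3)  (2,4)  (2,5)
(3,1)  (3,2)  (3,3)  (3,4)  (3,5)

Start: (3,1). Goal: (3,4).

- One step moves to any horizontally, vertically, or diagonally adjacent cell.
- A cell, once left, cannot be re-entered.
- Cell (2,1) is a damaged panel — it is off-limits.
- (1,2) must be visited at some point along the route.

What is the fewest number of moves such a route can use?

4

Any route passes through (1,2) somewhere between (3,1) and (3,4). Summing Chebyshev distances along the two legs ((3,1) → (1,2) → (3,4)) gives a lower bound of 2 + 2 = 4 moves.
A route of 4 moves achieves this: (3,1) → (2,2) → (1,2) → (2,3) → (3,4).
Since 4 matches the lower bound, it is optimal.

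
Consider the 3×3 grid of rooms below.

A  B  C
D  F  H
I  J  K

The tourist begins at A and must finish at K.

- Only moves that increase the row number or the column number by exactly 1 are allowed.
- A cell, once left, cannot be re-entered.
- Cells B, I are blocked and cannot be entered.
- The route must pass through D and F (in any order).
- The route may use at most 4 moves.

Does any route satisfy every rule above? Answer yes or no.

One route that works: A → D → F → J → K.

yes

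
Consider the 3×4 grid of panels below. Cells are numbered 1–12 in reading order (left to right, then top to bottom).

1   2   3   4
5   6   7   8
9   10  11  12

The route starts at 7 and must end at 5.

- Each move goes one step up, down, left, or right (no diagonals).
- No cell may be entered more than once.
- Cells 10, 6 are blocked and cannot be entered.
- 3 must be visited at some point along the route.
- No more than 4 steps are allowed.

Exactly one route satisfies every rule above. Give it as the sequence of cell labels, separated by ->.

7 -> 3 -> 2 -> 1 -> 5

Any route must reach 3 and still end at 5 within 4 moves, so the order of the required stops is forced.
Route from 7: up 1 to 3, left 2 to 1, down 1 to 5 — 4 moves in all.
Check: all required cells visited; 4 ≤ 4 moves.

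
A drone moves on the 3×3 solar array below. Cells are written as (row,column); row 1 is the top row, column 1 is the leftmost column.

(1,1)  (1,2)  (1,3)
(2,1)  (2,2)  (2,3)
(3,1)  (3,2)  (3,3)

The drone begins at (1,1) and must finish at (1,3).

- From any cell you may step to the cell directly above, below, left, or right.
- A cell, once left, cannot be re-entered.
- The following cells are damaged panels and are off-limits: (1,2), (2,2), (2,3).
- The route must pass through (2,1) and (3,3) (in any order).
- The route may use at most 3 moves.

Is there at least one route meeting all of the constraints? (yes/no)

The blocked cells wall (1,3) off from (1,1) completely — no sequence of moves reaches it at all, so no route can satisfy the rules.

no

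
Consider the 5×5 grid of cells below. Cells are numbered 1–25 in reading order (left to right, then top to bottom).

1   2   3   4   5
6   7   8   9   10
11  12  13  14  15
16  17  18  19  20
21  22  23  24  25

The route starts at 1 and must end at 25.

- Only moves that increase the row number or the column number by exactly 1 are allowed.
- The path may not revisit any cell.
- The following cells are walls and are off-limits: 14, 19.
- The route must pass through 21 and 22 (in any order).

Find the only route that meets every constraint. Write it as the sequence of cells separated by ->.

Moves only go right or down, so the column and row indices never decrease.
Route from 1: 4× down (reaching 21), 4× right (reaching 25) — 8 moves in all.
Check: all required cells visited.

1 -> 6 -> 11 -> 16 -> 21 -> 22 -> 23 -> 24 -> 25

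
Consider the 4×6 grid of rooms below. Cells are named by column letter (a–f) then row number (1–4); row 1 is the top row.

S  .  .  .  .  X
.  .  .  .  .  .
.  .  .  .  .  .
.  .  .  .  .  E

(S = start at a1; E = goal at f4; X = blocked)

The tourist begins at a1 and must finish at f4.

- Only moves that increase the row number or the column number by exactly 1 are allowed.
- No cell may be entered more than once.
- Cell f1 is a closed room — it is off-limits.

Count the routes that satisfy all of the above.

55

A right/down-only route from a1 to f4 makes exactly 3 down-moves and 5 right-moves in some order.
With no other constraints that would be C(8,3) = 56 routes.
Subtract routes through each blocked cell (inclusion–exclusion for overlaps): − through f1: 1 → 55.
That gives 55 routes.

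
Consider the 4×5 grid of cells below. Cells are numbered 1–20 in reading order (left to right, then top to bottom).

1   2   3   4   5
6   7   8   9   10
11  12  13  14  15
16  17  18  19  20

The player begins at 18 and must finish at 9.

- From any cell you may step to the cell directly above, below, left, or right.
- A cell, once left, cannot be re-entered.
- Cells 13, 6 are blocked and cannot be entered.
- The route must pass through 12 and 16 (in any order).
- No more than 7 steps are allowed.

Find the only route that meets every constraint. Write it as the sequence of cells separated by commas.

18, 17, 16, 11, 12, 7, 8, 9

Any route must reach 12 and 16 and still end at 9 within 7 moves, so the order of the required stops is forced.
Route from 18: left 2 to 16, up 1 to 11, right 1 to 12, up 1 to 7, right 2 to 9 — 7 moves in all.
Check: all required cells visited; 7 ≤ 7 moves.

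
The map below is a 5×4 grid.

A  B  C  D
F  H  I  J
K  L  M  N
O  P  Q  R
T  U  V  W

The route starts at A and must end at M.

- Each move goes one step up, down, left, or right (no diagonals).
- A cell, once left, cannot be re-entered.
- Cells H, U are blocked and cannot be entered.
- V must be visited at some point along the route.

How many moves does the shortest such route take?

Any route passes through V somewhere between A and M. Summing Manhattan distances along the two legs (A → V → M) gives a lower bound of 6 + 2 = 8 moves.
The shortest route satisfying every rule uses 10 moves: A → F → K → O → P → Q → V → W → R → N → M.
The bound of 8 isn't tight here; checking systematically, no route of length 8 through 9 satisfies every constraint, so 10 is the minimum.

10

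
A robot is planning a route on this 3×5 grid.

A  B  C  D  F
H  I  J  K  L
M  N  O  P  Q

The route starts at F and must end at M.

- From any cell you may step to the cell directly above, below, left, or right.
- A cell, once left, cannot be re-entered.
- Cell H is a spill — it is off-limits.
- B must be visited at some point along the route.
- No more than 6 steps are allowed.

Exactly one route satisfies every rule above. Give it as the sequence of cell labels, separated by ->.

The budget equals the shortest possible length, so every move has to be on a shortest route through the required cells.
Route from F: 3× left (reaching B), 2× down (reaching N), left to M — 6 moves in all.
Check: all required cells visited; 6 ≤ 6 moves.

F -> D -> C -> B -> I -> N -> M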